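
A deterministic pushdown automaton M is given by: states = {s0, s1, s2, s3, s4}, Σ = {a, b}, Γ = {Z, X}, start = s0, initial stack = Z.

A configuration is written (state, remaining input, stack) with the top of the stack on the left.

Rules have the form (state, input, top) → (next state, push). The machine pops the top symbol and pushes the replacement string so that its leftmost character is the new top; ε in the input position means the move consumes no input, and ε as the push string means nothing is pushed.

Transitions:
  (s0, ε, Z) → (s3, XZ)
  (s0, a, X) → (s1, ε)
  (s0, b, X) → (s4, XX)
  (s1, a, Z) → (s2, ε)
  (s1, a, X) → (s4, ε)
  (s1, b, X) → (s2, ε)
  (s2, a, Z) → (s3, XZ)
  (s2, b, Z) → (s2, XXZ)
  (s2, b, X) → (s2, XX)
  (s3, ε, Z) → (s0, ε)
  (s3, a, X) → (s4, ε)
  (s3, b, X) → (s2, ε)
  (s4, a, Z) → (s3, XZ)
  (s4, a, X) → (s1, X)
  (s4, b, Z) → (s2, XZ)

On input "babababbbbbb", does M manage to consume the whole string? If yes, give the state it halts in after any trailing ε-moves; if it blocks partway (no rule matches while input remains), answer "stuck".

(s0, babababbbbbb, Z) ⊢ (s3, babababbbbbb, XZ) ⊢ (s2, abababbbbbb, Z) ⊢ (s3, bababbbbbb, XZ) ⊢ (s2, ababbbbbb, Z) ⊢ (s3, babbbbbb, XZ) ⊢ (s2, abbbbbb, Z) ⊢ (s3, bbbbbb, XZ) ⊢ (s2, bbbbb, Z) ⊢ (s2, bbbb, XXZ) ⊢ (s2, bbb, XXXZ) ⊢ (s2, bb, XXXXZ) ⊢ (s2, b, XXXXXZ) ⊢ (s2, ε, XXXXXXZ)
All input consumed; M is in state s2.

s2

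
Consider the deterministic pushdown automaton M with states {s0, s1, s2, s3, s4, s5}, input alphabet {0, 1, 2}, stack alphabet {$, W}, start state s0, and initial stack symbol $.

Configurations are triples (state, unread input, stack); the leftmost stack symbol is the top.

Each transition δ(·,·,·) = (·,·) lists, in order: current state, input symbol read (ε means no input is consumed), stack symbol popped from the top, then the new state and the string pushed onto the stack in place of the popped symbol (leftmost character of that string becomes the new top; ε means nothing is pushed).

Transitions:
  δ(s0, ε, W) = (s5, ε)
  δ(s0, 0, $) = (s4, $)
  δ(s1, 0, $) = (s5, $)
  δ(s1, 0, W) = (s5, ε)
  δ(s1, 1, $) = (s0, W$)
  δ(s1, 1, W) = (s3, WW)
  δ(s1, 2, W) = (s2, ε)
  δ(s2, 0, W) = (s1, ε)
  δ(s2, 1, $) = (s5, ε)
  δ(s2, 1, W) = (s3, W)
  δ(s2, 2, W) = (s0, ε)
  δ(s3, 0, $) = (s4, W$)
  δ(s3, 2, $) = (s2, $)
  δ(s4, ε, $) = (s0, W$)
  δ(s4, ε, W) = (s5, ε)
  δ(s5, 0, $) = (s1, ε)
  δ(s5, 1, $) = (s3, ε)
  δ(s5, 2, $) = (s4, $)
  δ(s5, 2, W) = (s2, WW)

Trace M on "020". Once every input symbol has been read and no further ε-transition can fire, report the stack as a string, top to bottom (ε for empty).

(s0, 020, $)
  read 0, top $: go to s4, push $ → (s4, 20, $)
  ε-move, top $: go to s0, push W$ → (s0, 20, W$)
  ε-move, top W: go to s5, push ε → (s5, 20, $)
  read 2, top $: go to s4, push $ → (s4, 0, $)
  ε-move, top $: go to s0, push W$ → (s0, 0, W$)
  ε-move, top W: go to s5, push ε → (s5, 0, $)
  read 0, top $: go to s1, push ε → (s1, ε, ε)
All input consumed in state s1 with stack ε.

ε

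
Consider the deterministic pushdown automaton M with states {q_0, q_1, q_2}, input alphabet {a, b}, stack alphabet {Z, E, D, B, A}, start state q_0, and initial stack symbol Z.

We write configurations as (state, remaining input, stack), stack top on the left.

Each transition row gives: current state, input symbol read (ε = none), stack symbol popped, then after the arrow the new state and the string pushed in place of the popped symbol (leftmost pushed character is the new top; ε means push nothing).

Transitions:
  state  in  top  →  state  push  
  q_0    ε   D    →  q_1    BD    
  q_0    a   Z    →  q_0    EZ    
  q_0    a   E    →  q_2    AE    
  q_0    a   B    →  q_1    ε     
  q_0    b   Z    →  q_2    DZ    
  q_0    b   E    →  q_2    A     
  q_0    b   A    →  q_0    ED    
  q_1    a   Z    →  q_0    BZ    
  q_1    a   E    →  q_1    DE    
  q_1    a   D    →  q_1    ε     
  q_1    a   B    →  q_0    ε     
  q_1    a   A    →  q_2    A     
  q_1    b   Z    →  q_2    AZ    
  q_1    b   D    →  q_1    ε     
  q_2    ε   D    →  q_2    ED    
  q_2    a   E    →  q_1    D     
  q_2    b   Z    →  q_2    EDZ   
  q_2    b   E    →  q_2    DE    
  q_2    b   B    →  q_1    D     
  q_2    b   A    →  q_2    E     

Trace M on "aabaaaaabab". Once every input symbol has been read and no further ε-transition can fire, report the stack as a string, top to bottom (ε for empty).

EZ

(q_0, aabaaaaabab, Z) ⊢ (q_0, abaaaaabab, EZ) ⊢ (q_2, baaaaabab, AEZ) ⊢ (q_2, aaaaabab, EEZ) ⊢ (q_1, aaaabab, DEZ) ⊢ (q_1, aaabab, EZ) ⊢ (q_1, aabab, DEZ) ⊢ (q_1, abab, EZ) ⊢ (q_1, bab, DEZ) ⊢ (q_1, ab, EZ) ⊢ (q_1, b, DEZ) ⊢ (q_1, ε, EZ)
All input consumed in state q_1 with stack EZ.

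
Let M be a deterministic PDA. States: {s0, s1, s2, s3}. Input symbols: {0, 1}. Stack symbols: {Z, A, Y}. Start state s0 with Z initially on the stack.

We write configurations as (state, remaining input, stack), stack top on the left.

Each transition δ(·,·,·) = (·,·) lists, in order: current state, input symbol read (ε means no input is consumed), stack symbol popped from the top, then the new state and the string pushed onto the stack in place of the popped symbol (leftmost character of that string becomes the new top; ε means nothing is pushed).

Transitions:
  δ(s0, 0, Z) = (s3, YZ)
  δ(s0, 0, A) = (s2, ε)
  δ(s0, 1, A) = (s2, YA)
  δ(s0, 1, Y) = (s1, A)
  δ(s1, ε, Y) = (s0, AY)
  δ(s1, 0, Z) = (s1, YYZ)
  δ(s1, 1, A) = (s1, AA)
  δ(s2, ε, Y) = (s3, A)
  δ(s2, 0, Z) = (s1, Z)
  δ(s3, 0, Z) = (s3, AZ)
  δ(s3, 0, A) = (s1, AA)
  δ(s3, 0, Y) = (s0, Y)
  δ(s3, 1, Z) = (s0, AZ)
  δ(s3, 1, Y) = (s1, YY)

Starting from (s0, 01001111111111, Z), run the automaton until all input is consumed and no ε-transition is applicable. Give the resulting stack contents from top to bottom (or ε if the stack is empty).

AAAAAAAAAAAAYZ

(s0, 01001111111111, Z)
  read 0, top Z: go to s3, push YZ → (s3, 1001111111111, YZ)
  read 1, top Y: go to s1, push YY → (s1, 001111111111, YYZ)
  ε-move, top Y: go to s0, push AY → (s0, 001111111111, AYYZ)
  read 0, top A: go to s2, push ε → (s2, 01111111111, YYZ)
  ε-move, top Y: go to s3, push A → (s3, 01111111111, AYZ)
  read 0, top A: go to s1, push AA → (s1, 1111111111, AAYZ)
  read 1, top A: go to s1, push AA → (s1, 111111111, AAAYZ)
  read 1, top A: go to s1, push AA → (s1, 11111111, AAAAYZ)
  read 1, top A: go to s1, push AA → (s1, 1111111, AAAAAYZ)
  read 1, top A: go to s1, push AA → (s1, 111111, AAAAAAYZ)
  read 1, top A: go to s1, push AA → (s1, 11111, AAAAAAAYZ)
  read 1, top A: go to s1, push AA → (s1, 1111, AAAAAAAAYZ)
  read 1, top A: go to s1, push AA → (s1, 111, AAAAAAAAAYZ)
  read 1, top A: go to s1, push AA → (s1, 11, AAAAAAAAAAYZ)
  read 1, top A: go to s1, push AA → (s1, 1, AAAAAAAAAAAYZ)
  read 1, top A: go to s1, push AA → (s1, ε, AAAAAAAAAAAAYZ)
All input consumed in state s1 with stack AAAAAAAAAAAAYZ.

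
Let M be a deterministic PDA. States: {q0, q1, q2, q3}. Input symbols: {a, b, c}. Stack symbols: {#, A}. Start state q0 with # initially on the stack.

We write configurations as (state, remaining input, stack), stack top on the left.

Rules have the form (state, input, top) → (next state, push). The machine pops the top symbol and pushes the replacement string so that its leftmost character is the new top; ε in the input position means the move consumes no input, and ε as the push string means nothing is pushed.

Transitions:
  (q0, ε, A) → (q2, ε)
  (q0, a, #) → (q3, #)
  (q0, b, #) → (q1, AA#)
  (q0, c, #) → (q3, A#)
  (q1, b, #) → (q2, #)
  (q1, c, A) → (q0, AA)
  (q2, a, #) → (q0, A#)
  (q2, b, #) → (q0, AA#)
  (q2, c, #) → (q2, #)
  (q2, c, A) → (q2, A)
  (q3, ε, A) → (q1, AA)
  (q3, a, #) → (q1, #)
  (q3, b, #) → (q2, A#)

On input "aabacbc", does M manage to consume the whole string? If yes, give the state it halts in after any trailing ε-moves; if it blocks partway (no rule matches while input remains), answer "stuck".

(q0, aabacbc, #) ⊢ (q3, abacbc, #) ⊢ (q1, bacbc, #) ⊢ (q2, acbc, #) ⊢ (q0, cbc, A#) ⊢ (q2, cbc, #) ⊢ (q2, bc, #) ⊢ (q0, c, AA#) ⊢ (q2, c, A#) ⊢ (q2, ε, A#)
All input consumed; M is in state q2.

q2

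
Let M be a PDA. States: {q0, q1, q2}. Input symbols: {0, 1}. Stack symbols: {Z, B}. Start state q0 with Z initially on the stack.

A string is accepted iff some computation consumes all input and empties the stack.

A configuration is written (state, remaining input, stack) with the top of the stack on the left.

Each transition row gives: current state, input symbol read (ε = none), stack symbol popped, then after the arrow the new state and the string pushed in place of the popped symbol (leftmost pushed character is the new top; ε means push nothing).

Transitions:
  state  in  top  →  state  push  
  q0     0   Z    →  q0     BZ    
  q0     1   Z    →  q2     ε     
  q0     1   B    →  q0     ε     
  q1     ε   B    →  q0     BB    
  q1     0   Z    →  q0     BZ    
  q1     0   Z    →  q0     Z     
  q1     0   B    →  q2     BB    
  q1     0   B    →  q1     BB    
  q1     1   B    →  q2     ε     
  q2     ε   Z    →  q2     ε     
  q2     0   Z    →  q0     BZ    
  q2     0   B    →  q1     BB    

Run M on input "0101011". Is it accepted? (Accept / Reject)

Accept

One accepting computation: (q0, 0101011, Z) ⊢ (q0, 101011, BZ) ⊢ (q0, 01011, Z) ⊢ (q0, 1011, BZ) ⊢ (q0, 011, Z) ⊢ (q0, 11, BZ) ⊢ (q0, 1, Z) ⊢ (q2, ε, ε)
All input consumed and the stack is empty.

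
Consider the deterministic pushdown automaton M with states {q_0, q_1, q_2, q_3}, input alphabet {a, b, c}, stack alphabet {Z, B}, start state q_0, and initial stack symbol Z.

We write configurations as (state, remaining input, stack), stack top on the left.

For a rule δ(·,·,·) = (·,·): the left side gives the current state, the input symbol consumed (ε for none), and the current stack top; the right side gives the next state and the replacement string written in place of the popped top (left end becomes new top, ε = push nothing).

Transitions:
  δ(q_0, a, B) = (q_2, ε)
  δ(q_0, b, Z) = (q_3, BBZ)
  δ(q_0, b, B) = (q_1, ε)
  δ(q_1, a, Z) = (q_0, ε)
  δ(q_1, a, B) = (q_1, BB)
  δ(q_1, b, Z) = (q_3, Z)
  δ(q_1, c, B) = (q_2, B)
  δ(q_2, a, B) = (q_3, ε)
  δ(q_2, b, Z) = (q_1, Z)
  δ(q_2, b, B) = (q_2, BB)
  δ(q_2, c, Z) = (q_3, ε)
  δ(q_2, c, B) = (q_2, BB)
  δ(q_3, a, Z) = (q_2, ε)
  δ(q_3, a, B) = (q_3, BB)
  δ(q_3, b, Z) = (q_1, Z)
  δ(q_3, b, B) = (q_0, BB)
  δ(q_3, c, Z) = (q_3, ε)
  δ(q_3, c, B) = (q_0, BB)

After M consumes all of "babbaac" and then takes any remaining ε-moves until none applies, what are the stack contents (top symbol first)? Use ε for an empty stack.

BBBBBZ

(q_0, babbaac, Z) ⊢ (q_3, abbaac, BBZ) ⊢ (q_3, bbaac, BBBZ) ⊢ (q_0, baac, BBBBZ) ⊢ (q_1, aac, BBBZ) ⊢ (q_1, ac, BBBBZ) ⊢ (q_1, c, BBBBBZ) ⊢ (q_2, ε, BBBBBZ)
All input consumed in state q_2 with stack BBBBBZ.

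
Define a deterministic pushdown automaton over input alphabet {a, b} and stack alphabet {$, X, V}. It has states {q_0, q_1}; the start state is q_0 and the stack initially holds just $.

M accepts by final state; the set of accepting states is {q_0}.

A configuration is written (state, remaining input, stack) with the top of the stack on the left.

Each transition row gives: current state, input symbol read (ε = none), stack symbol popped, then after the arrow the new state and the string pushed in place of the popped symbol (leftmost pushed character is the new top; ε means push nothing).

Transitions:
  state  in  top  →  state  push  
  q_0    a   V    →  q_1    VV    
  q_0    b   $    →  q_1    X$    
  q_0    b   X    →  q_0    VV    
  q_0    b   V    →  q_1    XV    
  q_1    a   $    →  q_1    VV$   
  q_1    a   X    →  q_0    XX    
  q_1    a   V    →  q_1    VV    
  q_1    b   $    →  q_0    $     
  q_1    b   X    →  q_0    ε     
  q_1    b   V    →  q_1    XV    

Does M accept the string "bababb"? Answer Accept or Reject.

(q_0, bababb, $) ⊢ (q_1, ababb, X$) ⊢ (q_0, babb, XX$) ⊢ (q_0, abb, VVX$) ⊢ (q_1, bb, VVVX$) ⊢ (q_1, b, XVVVX$) ⊢ (q_0, ε, VVVX$)
All input consumed; state q_0 ∈ F.

Accept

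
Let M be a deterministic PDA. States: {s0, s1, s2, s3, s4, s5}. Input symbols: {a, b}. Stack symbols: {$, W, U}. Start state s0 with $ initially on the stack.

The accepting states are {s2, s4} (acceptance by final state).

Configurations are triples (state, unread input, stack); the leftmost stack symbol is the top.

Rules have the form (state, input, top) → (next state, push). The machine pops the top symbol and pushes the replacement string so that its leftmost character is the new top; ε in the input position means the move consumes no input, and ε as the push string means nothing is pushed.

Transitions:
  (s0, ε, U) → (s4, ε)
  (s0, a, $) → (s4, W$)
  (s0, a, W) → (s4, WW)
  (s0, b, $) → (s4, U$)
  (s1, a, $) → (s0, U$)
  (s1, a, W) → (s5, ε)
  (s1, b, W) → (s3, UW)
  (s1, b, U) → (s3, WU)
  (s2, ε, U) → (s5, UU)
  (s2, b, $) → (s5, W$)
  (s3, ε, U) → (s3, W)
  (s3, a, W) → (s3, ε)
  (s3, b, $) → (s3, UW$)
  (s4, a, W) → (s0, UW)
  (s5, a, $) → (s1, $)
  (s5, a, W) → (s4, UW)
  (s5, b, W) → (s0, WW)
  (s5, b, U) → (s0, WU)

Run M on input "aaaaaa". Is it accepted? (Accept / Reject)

Accept

(s0, aaaaaa, $)
  read a, top $: go to s4, push W$ → (s4, aaaaa, W$)
  read a, top W: go to s0, push UW → (s0, aaaa, UW$)
  ε-move, top U: go to s4, push ε → (s4, aaaa, W$)
  read a, top W: go to s0, push UW → (s0, aaa, UW$)
  ε-move, top U: go to s4, push ε → (s4, aaa, W$)
  read a, top W: go to s0, push UW → (s0, aa, UW$)
  ε-move, top U: go to s4, push ε → (s4, aa, W$)
  read a, top W: go to s0, push UW → (s0, a, UW$)
  ε-move, top U: go to s4, push ε → (s4, a, W$)
  read a, top W: go to s0, push UW → (s0, ε, UW$)
  ε-move, top U: go to s4, push ε → (s4, ε, W$)
All input consumed; state s4 ∈ F.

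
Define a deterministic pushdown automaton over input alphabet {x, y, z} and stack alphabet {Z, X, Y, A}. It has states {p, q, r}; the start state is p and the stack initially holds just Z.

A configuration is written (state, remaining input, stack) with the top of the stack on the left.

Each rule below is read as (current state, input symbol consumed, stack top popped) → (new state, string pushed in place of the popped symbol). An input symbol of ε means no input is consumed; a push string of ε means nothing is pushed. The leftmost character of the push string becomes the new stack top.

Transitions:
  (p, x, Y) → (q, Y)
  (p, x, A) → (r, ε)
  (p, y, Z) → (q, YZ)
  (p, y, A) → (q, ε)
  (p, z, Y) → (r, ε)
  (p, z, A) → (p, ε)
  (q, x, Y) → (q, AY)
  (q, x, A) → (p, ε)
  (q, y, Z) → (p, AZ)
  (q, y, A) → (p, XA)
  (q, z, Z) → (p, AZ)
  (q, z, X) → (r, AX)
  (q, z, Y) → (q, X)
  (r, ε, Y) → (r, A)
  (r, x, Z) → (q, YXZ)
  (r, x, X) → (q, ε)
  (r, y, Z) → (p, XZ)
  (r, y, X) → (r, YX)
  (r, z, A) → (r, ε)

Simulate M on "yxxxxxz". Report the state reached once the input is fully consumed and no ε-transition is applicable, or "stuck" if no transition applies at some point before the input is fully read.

r

(p, yxxxxxz, Z)
  read y, top Z: go to q, push YZ → (q, xxxxxz, YZ)
  read x, top Y: go to q, push AY → (q, xxxxz, AYZ)
  read x, top A: go to p, push ε → (p, xxxz, YZ)
  read x, top Y: go to q, push Y → (q, xxz, YZ)
  read x, top Y: go to q, push AY → (q, xz, AYZ)
  read x, top A: go to p, push ε → (p, z, YZ)
  read z, top Y: go to r, push ε → (r, ε, Z)
All input consumed; M is in state r.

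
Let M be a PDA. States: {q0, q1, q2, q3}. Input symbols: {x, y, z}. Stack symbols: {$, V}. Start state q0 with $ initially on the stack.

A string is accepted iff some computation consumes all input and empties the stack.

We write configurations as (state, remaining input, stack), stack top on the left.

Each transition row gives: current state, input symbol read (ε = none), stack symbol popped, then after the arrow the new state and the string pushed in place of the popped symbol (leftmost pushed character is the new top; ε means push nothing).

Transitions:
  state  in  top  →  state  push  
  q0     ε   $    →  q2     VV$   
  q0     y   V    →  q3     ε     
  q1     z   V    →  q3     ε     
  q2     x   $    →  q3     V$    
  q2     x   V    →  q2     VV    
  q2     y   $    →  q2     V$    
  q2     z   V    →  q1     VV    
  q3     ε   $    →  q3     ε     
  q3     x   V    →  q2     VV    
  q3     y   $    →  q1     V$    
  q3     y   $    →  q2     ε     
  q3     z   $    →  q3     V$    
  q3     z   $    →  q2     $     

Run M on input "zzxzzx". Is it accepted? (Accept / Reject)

No computation consumes all input and empties the stack.

Reject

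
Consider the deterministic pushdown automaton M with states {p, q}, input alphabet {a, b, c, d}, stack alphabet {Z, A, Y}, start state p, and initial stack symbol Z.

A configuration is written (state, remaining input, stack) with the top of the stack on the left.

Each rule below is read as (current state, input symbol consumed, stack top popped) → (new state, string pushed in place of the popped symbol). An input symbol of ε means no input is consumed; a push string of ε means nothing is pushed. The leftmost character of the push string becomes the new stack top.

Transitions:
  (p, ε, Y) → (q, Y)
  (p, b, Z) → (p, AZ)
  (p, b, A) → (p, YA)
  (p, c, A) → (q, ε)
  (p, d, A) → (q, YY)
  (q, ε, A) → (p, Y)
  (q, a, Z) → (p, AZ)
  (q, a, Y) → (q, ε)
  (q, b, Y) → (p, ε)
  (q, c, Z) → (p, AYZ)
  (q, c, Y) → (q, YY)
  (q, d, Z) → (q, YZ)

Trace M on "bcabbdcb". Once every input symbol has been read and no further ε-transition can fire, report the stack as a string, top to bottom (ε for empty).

YYZ

(p, bcabbdcb, Z) ⊢ (p, cabbdcb, AZ) ⊢ (q, abbdcb, Z) ⊢ (p, bbdcb, AZ) ⊢ (p, bdcb, YAZ) ⊢ (q, bdcb, YAZ) ⊢ (p, dcb, AZ) ⊢ (q, cb, YYZ) ⊢ (q, b, YYYZ) ⊢ (p, ε, YYZ) ⊢ (q, ε, YYZ)
All input consumed in state q with stack YYZ.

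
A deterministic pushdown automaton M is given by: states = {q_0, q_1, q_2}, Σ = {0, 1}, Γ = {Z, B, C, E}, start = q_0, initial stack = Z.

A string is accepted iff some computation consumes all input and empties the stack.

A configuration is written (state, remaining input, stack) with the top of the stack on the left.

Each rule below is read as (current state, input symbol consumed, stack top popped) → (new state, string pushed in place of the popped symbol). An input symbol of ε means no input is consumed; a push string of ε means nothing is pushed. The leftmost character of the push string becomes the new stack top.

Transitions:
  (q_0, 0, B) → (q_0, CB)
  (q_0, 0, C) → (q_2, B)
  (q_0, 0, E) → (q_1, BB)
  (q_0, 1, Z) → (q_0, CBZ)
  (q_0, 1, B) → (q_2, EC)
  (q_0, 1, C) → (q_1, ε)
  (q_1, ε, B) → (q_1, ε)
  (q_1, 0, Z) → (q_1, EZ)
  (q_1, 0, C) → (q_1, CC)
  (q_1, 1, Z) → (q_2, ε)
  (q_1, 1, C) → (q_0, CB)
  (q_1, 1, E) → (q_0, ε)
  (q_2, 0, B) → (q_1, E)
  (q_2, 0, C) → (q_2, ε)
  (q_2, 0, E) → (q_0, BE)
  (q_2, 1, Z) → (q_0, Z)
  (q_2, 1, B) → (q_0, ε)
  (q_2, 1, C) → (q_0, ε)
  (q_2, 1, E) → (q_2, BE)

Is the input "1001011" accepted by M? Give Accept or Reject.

(q_0, 1001011, Z)
  read 1, top Z: go to q_0, push CBZ → (q_0, 001011, CBZ)
  read 0, top C: go to q_2, push B → (q_2, 01011, BBZ)
  read 0, top B: go to q_1, push E → (q_1, 1011, EBZ)
  read 1, top E: go to q_0, push ε → (q_0, 011, BZ)
  read 0, top B: go to q_0, push CB → (q_0, 11, CBZ)
  read 1, top C: go to q_1, push ε → (q_1, 1, BZ)
  ε-move, top B: go to q_1, push ε → (q_1, 1, Z)
  read 1, top Z: go to q_2, push ε → (q_2, ε, ε)
All input consumed and the stack is empty.

Accept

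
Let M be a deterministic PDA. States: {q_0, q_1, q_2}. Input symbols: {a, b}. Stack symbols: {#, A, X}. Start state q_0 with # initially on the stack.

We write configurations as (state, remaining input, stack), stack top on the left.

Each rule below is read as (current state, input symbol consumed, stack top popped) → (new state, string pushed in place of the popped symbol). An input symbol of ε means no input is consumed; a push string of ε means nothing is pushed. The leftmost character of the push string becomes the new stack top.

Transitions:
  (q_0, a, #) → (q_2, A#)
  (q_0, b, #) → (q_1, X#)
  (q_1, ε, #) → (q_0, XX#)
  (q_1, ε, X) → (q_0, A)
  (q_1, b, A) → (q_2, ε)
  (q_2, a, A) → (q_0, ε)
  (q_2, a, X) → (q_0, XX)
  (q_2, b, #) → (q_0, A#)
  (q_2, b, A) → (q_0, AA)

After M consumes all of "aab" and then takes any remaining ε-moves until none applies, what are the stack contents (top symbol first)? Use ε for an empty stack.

A#

(q_0, aab, #)
  read a, top #: go to q_2, push A# → (q_2, ab, A#)
  read a, top A: go to q_0, push ε → (q_0, b, #)
  read b, top #: go to q_1, push X# → (q_1, ε, X#)
  ε-move, top X: go to q_0, push A → (q_0, ε, A#)
All input consumed in state q_0 with stack A#.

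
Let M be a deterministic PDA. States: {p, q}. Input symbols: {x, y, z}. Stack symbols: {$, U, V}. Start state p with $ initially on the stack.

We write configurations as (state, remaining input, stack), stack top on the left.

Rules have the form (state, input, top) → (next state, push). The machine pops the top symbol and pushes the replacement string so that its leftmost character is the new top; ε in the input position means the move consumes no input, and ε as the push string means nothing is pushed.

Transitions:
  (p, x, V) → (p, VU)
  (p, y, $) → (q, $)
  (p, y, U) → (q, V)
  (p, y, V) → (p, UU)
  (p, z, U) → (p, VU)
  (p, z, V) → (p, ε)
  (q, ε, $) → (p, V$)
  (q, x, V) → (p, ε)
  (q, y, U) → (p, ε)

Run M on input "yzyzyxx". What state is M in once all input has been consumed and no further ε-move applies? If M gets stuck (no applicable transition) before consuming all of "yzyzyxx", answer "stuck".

(p, yzyzyxx, $)
  read y, top $: go to q, push $ → (q, zyzyxx, $)
  ε-move, top $: go to p, push V$ → (p, zyzyxx, V$)
  read z, top V: go to p, push ε → (p, yzyxx, $)
  read y, top $: go to q, push $ → (q, zyxx, $)
  ε-move, top $: go to p, push V$ → (p, zyxx, V$)
  read z, top V: go to p, push ε → (p, yxx, $)
  read y, top $: go to q, push $ → (q, xx, $)
  ε-move, top $: go to p, push V$ → (p, xx, V$)
  read x, top V: go to p, push VU → (p, x, VU$)
  read x, top V: go to p, push VU → (p, ε, VUU$)
All input consumed; M is in state p.

p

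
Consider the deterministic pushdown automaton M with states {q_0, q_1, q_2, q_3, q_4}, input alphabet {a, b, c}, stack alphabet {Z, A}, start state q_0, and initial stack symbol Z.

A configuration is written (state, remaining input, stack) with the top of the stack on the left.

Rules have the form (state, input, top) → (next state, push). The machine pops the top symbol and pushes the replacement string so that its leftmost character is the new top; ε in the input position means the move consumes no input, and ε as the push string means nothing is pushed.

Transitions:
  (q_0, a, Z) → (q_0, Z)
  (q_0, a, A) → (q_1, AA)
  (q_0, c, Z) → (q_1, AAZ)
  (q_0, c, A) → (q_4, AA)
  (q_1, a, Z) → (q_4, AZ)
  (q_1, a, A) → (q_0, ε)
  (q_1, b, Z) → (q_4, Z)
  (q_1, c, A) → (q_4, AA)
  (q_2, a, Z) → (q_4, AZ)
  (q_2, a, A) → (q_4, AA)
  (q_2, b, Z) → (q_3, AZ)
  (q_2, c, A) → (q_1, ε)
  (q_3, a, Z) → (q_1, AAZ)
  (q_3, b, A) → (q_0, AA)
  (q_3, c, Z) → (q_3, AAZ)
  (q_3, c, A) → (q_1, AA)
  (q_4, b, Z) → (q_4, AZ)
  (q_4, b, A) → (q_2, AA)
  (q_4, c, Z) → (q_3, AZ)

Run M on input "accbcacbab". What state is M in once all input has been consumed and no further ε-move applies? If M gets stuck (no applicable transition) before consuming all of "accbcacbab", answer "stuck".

(q_0, accbcacbab, Z)
  read a, top Z: go to q_0, push Z → (q_0, ccbcacbab, Z)
  read c, top Z: go to q_1, push AAZ → (q_1, cbcacbab, AAZ)
  read c, top A: go to q_4, push AA → (q_4, bcacbab, AAAZ)
  read b, top A: go to q_2, push AA → (q_2, cacbab, AAAAZ)
  read c, top A: go to q_1, push ε → (q_1, acbab, AAAZ)
  read a, top A: go to q_0, push ε → (q_0, cbab, AAZ)
  read c, top A: go to q_4, push AA → (q_4, bab, AAAZ)
  read b, top A: go to q_2, push AA → (q_2, ab, AAAAZ)
  read a, top A: go to q_4, push AA → (q_4, b, AAAAAZ)
  read b, top A: go to q_2, push AA → (q_2, ε, AAAAAAZ)
All input consumed; M is in state q_2.

q_2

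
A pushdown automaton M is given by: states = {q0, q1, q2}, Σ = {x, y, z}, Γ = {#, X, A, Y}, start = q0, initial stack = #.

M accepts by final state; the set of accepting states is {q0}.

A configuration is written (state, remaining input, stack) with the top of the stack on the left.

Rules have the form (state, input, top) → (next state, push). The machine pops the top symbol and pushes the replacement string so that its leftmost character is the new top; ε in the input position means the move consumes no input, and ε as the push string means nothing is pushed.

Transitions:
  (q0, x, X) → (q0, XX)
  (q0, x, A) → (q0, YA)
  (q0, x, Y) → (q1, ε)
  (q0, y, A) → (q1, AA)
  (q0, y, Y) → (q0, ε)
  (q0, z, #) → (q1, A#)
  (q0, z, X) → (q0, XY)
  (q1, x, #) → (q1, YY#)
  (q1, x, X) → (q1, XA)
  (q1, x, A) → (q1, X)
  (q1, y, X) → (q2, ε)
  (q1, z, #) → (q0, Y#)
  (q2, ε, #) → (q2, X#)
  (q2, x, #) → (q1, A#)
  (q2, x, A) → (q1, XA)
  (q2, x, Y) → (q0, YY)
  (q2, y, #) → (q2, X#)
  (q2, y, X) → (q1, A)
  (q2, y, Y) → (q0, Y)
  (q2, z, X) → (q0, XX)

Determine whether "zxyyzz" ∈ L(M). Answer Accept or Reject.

Accept

One accepting computation: (q0, zxyyzz, #) ⊢ (q1, xyyzz, A#) ⊢ (q1, yyzz, X#) ⊢ (q2, yzz, #) ⊢ (q2, zz, X#) ⊢ (q0, z, XX#) ⊢ (q0, ε, XYX#)
All input consumed and state q0 ∈ F.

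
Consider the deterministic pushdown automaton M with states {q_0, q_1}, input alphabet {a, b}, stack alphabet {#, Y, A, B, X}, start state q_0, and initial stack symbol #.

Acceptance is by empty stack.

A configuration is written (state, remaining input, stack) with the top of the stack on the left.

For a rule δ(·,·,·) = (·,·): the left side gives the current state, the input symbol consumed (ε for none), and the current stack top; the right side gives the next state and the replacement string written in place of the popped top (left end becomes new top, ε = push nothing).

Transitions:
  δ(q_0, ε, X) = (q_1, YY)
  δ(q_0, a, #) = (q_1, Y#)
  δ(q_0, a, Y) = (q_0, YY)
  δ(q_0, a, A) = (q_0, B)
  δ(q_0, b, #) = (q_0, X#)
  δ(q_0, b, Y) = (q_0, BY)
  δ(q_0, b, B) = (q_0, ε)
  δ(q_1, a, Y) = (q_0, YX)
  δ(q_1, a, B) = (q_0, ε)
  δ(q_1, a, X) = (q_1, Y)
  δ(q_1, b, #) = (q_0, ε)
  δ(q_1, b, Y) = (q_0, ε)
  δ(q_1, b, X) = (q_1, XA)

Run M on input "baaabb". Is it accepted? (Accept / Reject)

Reject

(q_0, baaabb, #)
  read b, top #: go to q_0, push X# → (q_0, aaabb, X#)
  ε-move, top X: go to q_1, push YY → (q_1, aaabb, YY#)
  read a, top Y: go to q_0, push YX → (q_0, aabb, YXY#)
  read a, top Y: go to q_0, push YY → (q_0, abb, YYXY#)
  read a, top Y: go to q_0, push YY → (q_0, bb, YYYXY#)
  read b, top Y: go to q_0, push BY → (q_0, b, BYYYXY#)
  read b, top B: go to q_0, push ε → (q_0, ε, YYYXY#)
All input consumed; stack is YYYXY#, not empty, and no further ε-move applies.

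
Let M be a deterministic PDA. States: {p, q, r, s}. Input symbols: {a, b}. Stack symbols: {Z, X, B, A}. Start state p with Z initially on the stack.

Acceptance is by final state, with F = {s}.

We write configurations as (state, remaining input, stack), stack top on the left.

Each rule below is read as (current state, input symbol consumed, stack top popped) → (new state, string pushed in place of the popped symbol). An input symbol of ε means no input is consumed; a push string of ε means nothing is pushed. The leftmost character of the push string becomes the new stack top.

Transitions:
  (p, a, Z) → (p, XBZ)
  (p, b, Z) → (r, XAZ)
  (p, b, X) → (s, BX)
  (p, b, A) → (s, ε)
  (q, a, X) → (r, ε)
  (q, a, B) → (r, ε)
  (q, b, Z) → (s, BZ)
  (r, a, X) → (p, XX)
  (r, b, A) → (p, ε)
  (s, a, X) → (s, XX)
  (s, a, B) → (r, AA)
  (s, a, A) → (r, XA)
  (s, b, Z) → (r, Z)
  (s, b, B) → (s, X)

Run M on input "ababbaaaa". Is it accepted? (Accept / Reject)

Accept

(p, ababbaaaa, Z) ⊢ (p, babbaaaa, XBZ) ⊢ (s, abbaaaa, BXBZ) ⊢ (r, bbaaaa, AAXBZ) ⊢ (p, baaaa, AXBZ) ⊢ (s, aaaa, XBZ) ⊢ (s, aaa, XXBZ) ⊢ (s, aa, XXXBZ) ⊢ (s, a, XXXXBZ) ⊢ (s, ε, XXXXXBZ)
All input consumed; state s ∈ F.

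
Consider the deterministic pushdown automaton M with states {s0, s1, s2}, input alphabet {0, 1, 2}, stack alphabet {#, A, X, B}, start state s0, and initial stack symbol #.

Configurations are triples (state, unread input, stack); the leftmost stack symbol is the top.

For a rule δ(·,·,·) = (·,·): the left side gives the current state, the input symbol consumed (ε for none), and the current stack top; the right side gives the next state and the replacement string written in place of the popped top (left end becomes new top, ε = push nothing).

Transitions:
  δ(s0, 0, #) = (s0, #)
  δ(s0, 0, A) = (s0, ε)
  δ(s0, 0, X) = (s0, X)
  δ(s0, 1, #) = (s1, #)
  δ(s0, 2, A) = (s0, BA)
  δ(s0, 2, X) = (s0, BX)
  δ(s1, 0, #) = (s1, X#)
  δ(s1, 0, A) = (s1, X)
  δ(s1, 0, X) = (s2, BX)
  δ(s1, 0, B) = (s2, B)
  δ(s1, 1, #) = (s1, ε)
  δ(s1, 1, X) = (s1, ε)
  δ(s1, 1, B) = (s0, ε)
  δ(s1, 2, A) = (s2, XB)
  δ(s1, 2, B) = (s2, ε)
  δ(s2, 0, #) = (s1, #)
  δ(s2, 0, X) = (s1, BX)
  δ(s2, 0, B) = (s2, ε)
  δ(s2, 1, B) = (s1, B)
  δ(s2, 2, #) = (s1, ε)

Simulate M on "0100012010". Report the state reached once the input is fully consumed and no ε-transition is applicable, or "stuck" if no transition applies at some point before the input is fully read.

stuck

(s0, 0100012010, #) ⊢ (s0, 100012010, #) ⊢ (s1, 00012010, #) ⊢ (s1, 0012010, X#) ⊢ (s2, 012010, BX#) ⊢ (s2, 12010, X#)
No transition for (s2, 1, top X); M blocks with input 12010 remaining.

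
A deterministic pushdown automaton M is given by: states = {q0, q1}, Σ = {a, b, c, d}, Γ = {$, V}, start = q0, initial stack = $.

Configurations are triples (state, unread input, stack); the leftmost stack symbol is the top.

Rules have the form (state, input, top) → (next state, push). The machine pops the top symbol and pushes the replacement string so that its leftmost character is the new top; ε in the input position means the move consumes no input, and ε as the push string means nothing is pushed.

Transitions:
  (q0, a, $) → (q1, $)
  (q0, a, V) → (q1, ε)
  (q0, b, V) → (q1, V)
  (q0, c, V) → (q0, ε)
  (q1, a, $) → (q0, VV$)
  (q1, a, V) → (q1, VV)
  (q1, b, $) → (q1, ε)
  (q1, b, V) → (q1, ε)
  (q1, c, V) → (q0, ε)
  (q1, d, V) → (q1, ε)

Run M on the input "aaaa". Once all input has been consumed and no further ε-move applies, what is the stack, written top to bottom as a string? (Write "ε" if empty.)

(q0, aaaa, $)
  read a, top $: go to q1, push $ → (q1, aaa, $)
  read a, top $: go to q0, push VV$ → (q0, aa, VV$)
  read a, top V: go to q1, push ε → (q1, a, V$)
  read a, top V: go to q1, push VV → (q1, ε, VV$)
All input consumed in state q1 with stack VV$.

VV$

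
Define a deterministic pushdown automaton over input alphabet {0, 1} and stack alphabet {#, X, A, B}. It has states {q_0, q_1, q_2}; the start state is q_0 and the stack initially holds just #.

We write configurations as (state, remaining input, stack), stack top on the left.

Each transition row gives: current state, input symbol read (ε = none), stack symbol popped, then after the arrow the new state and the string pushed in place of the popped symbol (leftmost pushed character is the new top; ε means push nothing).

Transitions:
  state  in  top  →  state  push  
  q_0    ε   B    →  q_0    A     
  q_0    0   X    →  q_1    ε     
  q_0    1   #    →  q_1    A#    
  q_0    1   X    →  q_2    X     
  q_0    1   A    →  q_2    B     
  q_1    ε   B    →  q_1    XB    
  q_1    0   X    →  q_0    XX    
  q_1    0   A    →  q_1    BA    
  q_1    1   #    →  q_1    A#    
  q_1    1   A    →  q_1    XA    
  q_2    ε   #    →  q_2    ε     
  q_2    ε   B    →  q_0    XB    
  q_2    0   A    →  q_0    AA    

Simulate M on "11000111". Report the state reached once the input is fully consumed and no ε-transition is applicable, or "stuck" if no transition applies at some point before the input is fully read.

(q_0, 11000111, #)
  read 1, top #: go to q_1, push A# → (q_1, 1000111, A#)
  read 1, top A: go to q_1, push XA → (q_1, 000111, XA#)
  read 0, top X: go to q_0, push XX → (q_0, 00111, XXA#)
  read 0, top X: go to q_1, push ε → (q_1, 0111, XA#)
  read 0, top X: go to q_0, push XX → (q_0, 111, XXA#)
  read 1, top X: go to q_2, push X → (q_2, 11, XXA#)
No transition for (q_2, 1, top X); M blocks with input 11 remaining.

stuck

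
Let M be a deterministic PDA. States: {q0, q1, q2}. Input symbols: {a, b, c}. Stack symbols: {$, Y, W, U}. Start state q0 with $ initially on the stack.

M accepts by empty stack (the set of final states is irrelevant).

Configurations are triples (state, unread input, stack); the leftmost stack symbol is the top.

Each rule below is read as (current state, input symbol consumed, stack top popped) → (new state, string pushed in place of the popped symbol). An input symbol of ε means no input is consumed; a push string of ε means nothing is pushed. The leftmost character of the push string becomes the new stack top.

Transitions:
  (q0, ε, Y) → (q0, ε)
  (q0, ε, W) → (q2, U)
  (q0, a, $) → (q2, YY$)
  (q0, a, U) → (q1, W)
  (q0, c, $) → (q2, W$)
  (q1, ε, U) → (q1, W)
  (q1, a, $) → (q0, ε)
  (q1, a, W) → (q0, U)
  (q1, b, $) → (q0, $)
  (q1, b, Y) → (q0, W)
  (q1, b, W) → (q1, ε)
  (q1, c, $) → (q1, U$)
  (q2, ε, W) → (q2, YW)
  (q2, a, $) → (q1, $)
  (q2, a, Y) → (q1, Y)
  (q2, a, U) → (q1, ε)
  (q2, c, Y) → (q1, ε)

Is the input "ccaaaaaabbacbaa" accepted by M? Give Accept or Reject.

Accept

(q0, ccaaaaaabbacbaa, $) ⊢ (q2, caaaaaabbacbaa, W$) ⊢ (q2, caaaaaabbacbaa, YW$) ⊢ (q1, aaaaaabbacbaa, W$) ⊢ (q0, aaaaabbacbaa, U$) ⊢ (q1, aaaabbacbaa, W$) ⊢ (q0, aaabbacbaa, U$) ⊢ (q1, aabbacbaa, W$) ⊢ (q0, abbacbaa, U$) ⊢ (q1, bbacbaa, W$) ⊢ (q1, bacbaa, $) ⊢ (q0, acbaa, $) ⊢ (q2, cbaa, YY$) ⊢ (q1, baa, Y$) ⊢ (q0, aa, W$) ⊢ (q2, aa, U$) ⊢ (q1, a, $) ⊢ (q0, ε, ε)
All input consumed and the stack is empty.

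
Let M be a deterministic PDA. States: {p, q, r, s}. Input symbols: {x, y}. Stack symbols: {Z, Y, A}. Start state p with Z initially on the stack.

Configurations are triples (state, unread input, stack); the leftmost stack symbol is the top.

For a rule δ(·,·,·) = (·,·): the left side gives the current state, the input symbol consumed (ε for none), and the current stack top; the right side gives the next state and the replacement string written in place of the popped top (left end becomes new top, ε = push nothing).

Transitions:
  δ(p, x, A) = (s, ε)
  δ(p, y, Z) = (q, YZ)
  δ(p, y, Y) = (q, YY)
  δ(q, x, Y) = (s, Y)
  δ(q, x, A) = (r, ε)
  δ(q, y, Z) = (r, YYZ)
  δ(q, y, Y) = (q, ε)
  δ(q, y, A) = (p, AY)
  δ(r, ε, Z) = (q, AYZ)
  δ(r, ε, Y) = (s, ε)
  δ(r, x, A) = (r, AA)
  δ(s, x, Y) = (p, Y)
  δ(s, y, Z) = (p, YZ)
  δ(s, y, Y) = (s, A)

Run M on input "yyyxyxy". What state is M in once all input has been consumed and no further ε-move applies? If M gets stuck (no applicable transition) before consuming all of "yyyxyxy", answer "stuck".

s

(p, yyyxyxy, Z)
  read y, top Z: go to q, push YZ → (q, yyxyxy, YZ)
  read y, top Y: go to q, push ε → (q, yxyxy, Z)
  read y, top Z: go to r, push YYZ → (r, xyxy, YYZ)
  ε-move, top Y: go to s, push ε → (s, xyxy, YZ)
  read x, top Y: go to p, push Y → (p, yxy, YZ)
  read y, top Y: go to q, push YY → (q, xy, YYZ)
  read x, top Y: go to s, push Y → (s, y, YYZ)
  read y, top Y: go to s, push A → (s, ε, AYZ)
All input consumed; M is in state s.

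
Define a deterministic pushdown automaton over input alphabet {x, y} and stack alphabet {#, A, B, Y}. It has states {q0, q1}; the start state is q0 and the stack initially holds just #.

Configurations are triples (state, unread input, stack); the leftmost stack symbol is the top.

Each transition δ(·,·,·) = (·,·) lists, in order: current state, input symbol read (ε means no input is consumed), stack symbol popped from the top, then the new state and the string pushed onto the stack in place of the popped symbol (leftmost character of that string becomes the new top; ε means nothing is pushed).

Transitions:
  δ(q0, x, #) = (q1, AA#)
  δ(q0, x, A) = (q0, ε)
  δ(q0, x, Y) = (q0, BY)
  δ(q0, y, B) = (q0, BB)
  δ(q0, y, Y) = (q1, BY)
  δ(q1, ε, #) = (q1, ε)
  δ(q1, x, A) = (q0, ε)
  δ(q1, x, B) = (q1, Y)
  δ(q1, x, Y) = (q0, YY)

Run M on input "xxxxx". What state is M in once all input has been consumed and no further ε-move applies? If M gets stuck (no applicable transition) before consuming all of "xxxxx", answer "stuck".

q0

(q0, xxxxx, #)
  read x, top #: go to q1, push AA# → (q1, xxxx, AA#)
  read x, top A: go to q0, push ε → (q0, xxx, A#)
  read x, top A: go to q0, push ε → (q0, xx, #)
  read x, top #: go to q1, push AA# → (q1, x, AA#)
  read x, top A: go to q0, push ε → (q0, ε, A#)
All input consumed; M is in state q0.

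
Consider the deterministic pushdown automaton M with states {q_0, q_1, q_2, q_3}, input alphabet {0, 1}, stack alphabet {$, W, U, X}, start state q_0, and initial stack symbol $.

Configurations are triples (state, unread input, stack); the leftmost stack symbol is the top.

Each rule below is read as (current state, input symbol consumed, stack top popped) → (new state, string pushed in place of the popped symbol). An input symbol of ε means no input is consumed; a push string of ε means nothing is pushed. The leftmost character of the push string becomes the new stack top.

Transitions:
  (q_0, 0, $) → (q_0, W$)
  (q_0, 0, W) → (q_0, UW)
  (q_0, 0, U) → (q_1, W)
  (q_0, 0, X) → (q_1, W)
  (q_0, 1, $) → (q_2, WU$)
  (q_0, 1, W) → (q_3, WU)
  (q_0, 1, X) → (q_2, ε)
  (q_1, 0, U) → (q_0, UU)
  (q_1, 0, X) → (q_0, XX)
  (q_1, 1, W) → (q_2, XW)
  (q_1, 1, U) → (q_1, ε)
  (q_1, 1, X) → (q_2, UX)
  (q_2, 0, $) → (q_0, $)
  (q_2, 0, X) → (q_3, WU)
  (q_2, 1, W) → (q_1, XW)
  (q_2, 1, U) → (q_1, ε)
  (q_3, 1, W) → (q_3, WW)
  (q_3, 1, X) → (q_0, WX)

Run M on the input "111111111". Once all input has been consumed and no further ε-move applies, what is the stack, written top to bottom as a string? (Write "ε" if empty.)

(q_0, 111111111, $) ⊢ (q_2, 11111111, WU$) ⊢ (q_1, 1111111, XWU$) ⊢ (q_2, 111111, UXWU$) ⊢ (q_1, 11111, XWU$) ⊢ (q_2, 1111, UXWU$) ⊢ (q_1, 111, XWU$) ⊢ (q_2, 11, UXWU$) ⊢ (q_1, 1, XWU$) ⊢ (q_2, ε, UXWU$)
All input consumed in state q_2 with stack UXWU$.

UXWU$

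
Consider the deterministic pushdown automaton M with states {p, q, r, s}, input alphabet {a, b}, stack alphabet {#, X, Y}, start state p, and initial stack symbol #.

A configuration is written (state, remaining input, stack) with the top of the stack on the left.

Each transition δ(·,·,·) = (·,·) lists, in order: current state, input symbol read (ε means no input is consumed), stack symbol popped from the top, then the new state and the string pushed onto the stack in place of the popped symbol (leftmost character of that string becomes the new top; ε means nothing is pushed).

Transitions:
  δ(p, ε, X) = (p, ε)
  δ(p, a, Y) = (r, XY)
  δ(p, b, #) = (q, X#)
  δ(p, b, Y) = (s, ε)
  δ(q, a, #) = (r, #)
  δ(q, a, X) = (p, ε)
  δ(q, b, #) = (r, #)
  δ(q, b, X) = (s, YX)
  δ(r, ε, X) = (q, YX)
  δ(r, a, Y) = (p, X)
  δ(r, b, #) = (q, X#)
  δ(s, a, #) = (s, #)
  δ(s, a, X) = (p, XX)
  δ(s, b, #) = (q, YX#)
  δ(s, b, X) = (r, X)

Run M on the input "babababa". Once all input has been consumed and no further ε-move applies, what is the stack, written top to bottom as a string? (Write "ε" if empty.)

#

(p, babababa, #)
  read b, top #: go to q, push X# → (q, abababa, X#)
  read a, top X: go to p, push ε → (p, bababa, #)
  read b, top #: go to q, push X# → (q, ababa, X#)
  read a, top X: go to p, push ε → (p, baba, #)
  read b, top #: go to q, push X# → (q, aba, X#)
  read a, top X: go to p, push ε → (p, ba, #)
  read b, top #: go to q, push X# → (q, a, X#)
  read a, top X: go to p, push ε → (p, ε, #)
All input consumed in state p with stack #.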